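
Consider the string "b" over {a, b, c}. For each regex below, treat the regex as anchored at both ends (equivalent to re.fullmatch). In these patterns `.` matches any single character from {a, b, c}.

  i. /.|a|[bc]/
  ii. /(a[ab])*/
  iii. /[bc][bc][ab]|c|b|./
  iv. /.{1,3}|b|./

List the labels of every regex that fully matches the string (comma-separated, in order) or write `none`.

i → match
ii → no match
iii → match
iv → match

i, iii, iv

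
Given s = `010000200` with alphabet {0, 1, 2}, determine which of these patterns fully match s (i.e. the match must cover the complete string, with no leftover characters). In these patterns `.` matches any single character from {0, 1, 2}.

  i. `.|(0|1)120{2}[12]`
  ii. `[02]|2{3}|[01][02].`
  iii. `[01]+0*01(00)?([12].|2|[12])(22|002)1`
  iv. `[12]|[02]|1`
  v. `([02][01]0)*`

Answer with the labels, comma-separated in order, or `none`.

i → no match
ii → no match
iii → no match — must end with `1`
iv → no match
v → match

v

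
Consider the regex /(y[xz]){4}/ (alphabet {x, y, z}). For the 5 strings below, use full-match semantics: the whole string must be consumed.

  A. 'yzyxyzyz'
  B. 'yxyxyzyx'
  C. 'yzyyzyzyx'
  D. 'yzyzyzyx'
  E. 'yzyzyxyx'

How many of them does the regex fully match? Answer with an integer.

4

A → match
B → match
C → no match
D → match
E → match
Total matched: 4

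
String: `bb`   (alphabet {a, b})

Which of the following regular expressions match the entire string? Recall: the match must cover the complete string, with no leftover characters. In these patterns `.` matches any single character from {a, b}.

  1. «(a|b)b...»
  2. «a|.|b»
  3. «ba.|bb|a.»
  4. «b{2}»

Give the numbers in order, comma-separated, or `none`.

3, 4

1 → no match
2 → no match
3 → match
4 → match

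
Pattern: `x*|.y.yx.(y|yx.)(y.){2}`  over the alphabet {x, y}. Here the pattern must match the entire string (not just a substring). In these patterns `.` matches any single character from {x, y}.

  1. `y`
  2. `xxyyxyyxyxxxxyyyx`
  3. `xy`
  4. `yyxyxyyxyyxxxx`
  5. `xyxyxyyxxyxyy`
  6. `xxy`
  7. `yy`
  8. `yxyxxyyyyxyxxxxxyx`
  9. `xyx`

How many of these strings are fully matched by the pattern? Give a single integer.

1

1 → no match
2 → no match
3 → no match
4 → no match
5 → match
6 → no match
7 → no match
8 → no match
9 → no match
Total matched: 1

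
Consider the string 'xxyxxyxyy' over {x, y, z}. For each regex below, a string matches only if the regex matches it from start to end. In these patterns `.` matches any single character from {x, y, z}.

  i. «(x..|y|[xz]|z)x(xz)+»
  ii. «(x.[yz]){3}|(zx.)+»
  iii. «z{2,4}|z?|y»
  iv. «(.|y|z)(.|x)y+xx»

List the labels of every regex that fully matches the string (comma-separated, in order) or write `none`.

ii

i → no match — must end with 'xz'
ii → match
iii → no match
iv → no match — must end with 'yxx'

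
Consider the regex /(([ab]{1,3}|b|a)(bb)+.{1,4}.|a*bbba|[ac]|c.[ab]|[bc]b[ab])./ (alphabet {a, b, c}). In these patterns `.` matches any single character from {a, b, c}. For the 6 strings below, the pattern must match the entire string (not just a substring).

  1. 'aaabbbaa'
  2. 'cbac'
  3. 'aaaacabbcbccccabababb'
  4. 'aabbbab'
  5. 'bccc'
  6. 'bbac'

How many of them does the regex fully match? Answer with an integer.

1 → match
2 → match
3 → no match
4 → match
5 → no match
6 → match
Total matched: 4

4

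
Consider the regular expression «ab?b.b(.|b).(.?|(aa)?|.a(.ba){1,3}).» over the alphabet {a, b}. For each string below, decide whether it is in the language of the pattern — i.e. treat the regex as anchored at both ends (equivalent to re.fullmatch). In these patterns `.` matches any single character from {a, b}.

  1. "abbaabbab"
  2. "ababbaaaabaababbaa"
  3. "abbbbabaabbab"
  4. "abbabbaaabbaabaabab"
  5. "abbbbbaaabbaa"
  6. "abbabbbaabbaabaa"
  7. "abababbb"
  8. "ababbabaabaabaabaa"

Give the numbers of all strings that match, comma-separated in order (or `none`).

2, 3, 4, 5, 6, 7, 8

1 → no match
2 → match
3 → match
4 → match
5 → match
6 → match
7 → match
8 → match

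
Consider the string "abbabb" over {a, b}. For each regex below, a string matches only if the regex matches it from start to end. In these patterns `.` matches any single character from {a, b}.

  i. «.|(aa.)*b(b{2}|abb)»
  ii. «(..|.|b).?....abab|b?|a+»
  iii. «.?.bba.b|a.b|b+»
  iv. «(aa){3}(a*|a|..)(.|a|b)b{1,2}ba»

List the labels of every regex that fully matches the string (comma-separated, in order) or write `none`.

i → no match
ii → no match
iii → match
iv → no match — must start with "aa"

iii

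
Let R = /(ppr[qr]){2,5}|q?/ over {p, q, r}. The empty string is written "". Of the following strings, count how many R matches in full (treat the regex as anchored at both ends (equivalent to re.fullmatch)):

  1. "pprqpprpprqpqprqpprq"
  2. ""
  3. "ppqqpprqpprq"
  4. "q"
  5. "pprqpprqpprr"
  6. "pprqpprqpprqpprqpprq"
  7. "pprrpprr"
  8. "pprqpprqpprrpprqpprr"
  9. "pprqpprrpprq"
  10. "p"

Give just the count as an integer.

7

1 → no match
2 → match
3 → no match
4 → match
5 → match
6 → match
7 → match
8 → match
9 → match
10 → no match
Total matched: 7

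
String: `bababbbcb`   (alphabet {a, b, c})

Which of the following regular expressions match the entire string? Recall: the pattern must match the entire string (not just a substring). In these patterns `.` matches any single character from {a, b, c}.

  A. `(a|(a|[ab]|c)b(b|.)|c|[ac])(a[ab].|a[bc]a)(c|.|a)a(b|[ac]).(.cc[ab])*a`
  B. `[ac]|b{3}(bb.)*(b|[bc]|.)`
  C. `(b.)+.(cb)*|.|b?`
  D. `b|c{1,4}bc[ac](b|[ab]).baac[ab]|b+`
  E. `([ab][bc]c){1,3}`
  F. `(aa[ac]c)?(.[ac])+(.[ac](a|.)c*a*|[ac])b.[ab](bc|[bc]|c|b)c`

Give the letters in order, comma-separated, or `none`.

A → no match — must end with `a`
B → no match
C → match
D → no match
E → no match — must end with `c`
F → no match — must end with `c`

C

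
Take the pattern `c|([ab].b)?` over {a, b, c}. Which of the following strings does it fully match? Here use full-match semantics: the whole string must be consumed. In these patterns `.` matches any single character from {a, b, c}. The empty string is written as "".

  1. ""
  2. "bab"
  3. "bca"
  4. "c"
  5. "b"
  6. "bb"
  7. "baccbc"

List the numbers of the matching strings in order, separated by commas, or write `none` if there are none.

1 → match
2 → match
3 → no match
4 → match
5 → no match
6 → no match
7 → no match

1, 2, 4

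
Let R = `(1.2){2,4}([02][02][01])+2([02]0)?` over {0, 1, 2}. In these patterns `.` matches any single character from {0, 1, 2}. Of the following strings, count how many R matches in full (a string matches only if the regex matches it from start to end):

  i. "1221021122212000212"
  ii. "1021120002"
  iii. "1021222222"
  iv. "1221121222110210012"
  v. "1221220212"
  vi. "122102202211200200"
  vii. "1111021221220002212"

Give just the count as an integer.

i → match
ii → match
iii → no match
iv → no match
v → match
vi → no match
vii → no match
Total matched: 3

3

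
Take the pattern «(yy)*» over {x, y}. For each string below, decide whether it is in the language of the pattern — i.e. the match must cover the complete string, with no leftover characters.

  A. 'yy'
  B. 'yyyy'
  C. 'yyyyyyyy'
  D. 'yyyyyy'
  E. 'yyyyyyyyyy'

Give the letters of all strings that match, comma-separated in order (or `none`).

A. 'yy' → match
B. 'yyyy' → match
C. 'yyyyyyyy' → match
D. 'yyyyyy' → match
E. 'yyyyyyyyyy' → match

A, B, C, D, E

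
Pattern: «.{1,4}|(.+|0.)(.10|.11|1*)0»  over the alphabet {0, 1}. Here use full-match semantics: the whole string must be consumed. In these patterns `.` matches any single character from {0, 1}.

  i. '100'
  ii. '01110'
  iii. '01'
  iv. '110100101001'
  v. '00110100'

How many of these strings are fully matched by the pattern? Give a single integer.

i → match
ii → match
iii → match
iv → no match
v → match
Total matched: 4

4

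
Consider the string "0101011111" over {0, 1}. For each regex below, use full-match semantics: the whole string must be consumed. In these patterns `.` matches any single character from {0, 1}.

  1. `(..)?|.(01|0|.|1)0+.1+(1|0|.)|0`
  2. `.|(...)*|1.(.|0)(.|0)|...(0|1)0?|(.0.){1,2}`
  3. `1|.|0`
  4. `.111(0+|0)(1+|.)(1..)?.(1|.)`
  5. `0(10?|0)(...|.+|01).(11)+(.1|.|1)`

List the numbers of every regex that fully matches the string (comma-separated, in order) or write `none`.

5

1 → no match
2 → no match
3 → no match
4 → no match
5 → match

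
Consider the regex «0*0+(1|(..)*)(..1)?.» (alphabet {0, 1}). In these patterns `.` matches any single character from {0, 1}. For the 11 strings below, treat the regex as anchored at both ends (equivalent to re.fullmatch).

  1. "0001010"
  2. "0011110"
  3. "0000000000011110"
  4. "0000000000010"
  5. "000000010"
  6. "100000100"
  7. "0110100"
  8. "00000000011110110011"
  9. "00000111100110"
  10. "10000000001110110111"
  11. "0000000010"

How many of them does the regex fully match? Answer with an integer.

8

1 → match
2 → match
3 → match
4 → match
5 → match
6 → no match
7 → no match
8 → match
9 → match
10 → no match
11 → match
Total matched: 8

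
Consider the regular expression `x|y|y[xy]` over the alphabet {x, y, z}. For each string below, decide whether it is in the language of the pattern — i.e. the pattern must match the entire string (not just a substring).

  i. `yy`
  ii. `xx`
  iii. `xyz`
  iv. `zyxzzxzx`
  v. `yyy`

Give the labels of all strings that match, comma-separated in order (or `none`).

i. `yy` → match
ii. `xx` → no match
iii. `xyz` → no match
iv. `zyxzzxzx` → no match
v. `yyy` → no match

i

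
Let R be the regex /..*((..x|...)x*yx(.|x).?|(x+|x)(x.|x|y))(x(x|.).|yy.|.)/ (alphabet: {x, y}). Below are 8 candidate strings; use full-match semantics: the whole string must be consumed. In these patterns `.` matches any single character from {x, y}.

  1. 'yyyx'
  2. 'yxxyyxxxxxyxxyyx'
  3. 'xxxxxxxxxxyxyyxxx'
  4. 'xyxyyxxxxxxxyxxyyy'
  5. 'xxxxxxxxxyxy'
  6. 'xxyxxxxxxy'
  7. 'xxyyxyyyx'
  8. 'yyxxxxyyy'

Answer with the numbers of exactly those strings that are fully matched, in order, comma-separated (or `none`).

2, 3, 4, 6, 7, 8

1 → no match
2 → match
3 → match
4 → match
5 → no match
6 → match
7 → match
8 → match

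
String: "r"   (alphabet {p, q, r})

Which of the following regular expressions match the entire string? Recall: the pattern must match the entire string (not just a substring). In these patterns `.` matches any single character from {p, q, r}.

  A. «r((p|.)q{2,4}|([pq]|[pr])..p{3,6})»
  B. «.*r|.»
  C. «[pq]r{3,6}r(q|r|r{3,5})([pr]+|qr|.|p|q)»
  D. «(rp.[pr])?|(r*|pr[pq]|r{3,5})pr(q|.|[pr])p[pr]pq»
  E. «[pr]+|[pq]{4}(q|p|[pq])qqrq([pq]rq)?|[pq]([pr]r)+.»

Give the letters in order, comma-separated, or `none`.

A → no match
B → match
C → no match
D → no match
E → match

B, E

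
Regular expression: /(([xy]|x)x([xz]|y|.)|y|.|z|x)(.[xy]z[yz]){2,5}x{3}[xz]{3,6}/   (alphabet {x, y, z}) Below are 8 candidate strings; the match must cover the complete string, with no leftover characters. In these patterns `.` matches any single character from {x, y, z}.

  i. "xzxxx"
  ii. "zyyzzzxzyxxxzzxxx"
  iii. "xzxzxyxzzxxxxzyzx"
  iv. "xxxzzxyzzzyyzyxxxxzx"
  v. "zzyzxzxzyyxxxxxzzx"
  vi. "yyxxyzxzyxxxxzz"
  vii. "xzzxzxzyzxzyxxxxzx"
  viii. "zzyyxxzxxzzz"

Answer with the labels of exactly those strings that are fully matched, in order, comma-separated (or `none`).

i → no match
ii → match
iii → no match
iv → no match
v → no match
vi → no match
vii → no match
viii → no match

ii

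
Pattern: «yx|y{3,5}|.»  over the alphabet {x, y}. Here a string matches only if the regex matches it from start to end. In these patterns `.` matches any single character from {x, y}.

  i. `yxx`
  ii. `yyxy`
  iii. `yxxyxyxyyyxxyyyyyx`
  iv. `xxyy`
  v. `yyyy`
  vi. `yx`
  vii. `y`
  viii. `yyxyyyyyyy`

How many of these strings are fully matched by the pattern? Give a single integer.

3

i → no match
ii → no match
iii → no match
iv → no match
v → match
vi → match
vii → match
viii → no match
Total matched: 3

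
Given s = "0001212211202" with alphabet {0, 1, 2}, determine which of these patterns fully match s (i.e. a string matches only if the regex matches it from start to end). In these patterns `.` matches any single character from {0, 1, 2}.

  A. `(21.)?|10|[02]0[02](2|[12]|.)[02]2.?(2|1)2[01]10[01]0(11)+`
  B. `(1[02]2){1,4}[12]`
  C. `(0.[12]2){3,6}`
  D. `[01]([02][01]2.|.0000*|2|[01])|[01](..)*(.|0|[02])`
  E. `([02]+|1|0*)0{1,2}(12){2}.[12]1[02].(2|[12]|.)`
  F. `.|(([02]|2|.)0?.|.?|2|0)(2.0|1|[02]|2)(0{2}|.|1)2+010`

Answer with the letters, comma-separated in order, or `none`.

A → no match
B → no match — must start with "1"
C → no match
D → no match
E → match
F → no match

E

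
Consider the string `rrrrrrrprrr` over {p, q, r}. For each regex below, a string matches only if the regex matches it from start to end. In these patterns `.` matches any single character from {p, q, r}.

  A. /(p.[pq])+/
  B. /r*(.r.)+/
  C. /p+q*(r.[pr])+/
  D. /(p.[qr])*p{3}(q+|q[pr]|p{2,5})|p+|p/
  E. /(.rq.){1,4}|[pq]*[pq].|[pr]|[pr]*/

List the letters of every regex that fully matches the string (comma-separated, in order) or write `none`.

B, E

A → no match — must start with `p`
B → match
C → no match — must start with `p`
D → no match
E → match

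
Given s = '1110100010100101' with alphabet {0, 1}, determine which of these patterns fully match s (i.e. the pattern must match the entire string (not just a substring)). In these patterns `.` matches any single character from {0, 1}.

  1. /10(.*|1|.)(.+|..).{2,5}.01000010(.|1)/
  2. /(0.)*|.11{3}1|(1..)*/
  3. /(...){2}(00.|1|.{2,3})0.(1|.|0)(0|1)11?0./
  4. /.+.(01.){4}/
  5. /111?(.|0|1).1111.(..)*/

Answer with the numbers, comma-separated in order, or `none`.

1 → no match — must start with '10'
2 → no match
3 → match
4 → no match
5 → no match

3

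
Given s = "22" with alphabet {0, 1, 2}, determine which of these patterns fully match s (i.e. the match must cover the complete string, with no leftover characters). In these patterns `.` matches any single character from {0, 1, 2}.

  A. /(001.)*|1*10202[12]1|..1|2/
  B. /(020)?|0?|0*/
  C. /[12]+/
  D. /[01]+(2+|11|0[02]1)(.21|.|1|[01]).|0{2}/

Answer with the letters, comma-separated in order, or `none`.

A → no match
B → no match
C → match
D → no match

C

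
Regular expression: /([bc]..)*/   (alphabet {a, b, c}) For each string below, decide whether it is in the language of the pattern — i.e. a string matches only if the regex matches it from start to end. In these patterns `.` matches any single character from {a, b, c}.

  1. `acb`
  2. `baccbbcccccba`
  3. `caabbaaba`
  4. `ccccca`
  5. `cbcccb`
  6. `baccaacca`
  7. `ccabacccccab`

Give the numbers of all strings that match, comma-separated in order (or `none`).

1 → no match
2 → no match
3 → no match
4 → match
5 → match
6 → match
7 → match

4, 5, 6, 7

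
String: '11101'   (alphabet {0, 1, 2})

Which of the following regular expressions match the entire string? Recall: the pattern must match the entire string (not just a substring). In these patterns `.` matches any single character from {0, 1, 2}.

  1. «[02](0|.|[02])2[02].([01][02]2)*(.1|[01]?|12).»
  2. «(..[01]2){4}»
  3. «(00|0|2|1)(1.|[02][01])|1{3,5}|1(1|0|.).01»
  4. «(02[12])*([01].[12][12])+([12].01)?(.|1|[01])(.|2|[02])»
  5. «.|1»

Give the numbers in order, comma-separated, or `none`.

1 → no match
2 → no match — must end with '2'
3 → match
4 → no match
5 → no match

3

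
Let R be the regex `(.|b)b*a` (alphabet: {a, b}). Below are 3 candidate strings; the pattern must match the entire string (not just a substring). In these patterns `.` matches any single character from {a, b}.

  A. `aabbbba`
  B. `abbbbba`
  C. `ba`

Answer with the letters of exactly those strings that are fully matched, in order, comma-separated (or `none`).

B, C

A. `aabbbba` → no match
B. `abbbbba` → match
C. `ba` → match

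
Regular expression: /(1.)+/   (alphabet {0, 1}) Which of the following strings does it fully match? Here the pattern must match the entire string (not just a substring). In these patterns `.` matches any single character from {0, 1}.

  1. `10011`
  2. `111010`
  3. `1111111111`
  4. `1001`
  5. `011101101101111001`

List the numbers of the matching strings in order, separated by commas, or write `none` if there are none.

2, 3

1. `10011` → no match
2. `111010` → match
3. `1111111111` → match
4. `1001` → no match
5 → no match — must start with `1`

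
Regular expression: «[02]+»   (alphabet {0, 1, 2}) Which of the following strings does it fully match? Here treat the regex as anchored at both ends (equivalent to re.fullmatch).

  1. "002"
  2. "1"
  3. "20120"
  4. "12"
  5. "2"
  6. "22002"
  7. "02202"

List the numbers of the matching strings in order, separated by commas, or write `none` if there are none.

1, 5, 6, 7

1 → match
2 → no match
3 → no match
4 → no match
5 → match
6 → match
7 → match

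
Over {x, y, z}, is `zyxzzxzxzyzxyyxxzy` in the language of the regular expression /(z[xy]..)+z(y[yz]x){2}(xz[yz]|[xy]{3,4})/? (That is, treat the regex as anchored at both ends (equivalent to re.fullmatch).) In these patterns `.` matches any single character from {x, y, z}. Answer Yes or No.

Yes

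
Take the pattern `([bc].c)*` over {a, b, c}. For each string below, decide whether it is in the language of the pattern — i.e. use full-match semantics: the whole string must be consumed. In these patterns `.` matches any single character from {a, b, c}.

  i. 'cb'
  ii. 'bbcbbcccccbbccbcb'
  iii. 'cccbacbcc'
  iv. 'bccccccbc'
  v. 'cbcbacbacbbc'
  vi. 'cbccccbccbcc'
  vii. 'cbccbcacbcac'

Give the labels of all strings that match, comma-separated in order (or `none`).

iii, iv, v, vi

i → no match
ii → no match
iii → match
iv → match
v → match
vi → match
vii → no match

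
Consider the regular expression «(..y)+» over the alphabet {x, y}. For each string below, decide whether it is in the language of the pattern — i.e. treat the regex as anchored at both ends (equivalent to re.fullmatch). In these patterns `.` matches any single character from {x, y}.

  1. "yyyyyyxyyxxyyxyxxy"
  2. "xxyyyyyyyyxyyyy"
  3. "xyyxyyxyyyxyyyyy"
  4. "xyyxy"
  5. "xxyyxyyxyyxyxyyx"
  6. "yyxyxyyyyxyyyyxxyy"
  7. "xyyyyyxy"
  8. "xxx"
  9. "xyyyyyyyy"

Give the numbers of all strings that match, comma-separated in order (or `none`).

1 → match
2 → match
3 → no match
4 → no match
5 → no match — must end with "y"
6 → no match
7 → no match
8 → no match — must end with "y"
9 → match

1, 2, 9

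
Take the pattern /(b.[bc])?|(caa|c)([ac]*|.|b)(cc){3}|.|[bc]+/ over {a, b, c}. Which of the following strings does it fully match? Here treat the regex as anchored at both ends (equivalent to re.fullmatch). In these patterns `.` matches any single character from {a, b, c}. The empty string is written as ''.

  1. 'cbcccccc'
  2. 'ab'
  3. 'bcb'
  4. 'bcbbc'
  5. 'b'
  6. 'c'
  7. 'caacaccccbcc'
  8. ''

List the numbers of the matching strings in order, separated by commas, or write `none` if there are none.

1, 3, 4, 5, 6, 8

1 → match
2 → no match
3 → match
4 → match
5 → match
6 → match
7 → no match
8 → match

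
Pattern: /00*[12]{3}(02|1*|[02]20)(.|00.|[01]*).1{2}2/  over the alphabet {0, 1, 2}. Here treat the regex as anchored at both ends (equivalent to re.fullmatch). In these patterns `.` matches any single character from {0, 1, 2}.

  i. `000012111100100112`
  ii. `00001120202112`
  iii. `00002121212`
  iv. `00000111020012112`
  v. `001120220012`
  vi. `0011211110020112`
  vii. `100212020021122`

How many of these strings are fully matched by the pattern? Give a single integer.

4

i → match
ii → match
iii → no match
iv → match
v → no match
vi → match
vii → no match — must start with `0`
Total matched: 4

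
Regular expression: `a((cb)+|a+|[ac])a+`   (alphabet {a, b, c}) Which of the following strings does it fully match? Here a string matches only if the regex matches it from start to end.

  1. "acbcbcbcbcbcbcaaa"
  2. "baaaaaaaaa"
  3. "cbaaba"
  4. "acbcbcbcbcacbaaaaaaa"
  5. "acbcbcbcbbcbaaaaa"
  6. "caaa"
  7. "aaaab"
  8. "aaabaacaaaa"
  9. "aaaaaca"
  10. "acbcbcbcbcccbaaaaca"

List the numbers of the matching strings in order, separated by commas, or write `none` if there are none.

1 → no match
2 → no match — must start with "a"
3 → no match — must start with "a"
4 → no match
5 → no match
6 → no match — must start with "a"
7 → no match — must end with "a"
8 → no match
9 → no match
10 → no match

none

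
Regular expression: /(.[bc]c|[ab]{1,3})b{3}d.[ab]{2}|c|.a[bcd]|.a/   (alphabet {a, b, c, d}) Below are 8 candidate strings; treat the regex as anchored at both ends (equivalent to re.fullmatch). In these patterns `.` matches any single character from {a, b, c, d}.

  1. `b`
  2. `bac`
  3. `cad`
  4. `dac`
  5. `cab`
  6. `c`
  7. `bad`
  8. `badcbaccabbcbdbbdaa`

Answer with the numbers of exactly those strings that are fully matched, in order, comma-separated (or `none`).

2, 3, 4, 5, 6, 7

1 → no match
2 → match
3 → match
4 → match
5 → match
6 → match
7 → match
8 → no match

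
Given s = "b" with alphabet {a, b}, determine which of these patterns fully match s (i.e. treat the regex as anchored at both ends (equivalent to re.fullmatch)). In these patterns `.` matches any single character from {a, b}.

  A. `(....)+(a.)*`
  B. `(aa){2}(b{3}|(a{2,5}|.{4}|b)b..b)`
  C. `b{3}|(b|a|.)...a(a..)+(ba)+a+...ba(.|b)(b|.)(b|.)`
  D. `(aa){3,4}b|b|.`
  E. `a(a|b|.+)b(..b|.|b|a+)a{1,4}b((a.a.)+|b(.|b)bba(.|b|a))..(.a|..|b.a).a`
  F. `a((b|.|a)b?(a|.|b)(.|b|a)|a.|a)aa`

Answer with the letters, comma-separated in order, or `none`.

A → no match
B → no match — must start with "aa"
C → no match
D → match
E → no match — must start with "a"
F → no match — must start with "a"

D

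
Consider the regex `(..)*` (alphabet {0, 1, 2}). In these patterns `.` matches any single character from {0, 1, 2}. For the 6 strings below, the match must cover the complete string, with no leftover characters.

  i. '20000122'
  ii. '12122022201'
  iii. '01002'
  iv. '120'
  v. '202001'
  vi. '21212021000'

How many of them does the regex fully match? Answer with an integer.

i → match
ii → no match
iii → no match
iv → no match
v → match
vi → no match
Total matched: 2

2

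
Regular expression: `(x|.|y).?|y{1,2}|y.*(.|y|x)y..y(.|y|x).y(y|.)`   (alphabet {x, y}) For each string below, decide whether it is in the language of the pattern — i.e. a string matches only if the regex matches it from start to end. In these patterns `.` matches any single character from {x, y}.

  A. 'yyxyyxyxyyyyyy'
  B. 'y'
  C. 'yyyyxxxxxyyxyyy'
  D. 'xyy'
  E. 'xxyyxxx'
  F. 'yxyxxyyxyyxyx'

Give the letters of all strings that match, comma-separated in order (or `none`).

A → match
B. 'y' → match
C → no match
D. 'xyy' → no match
E. 'xxyyxxx' → no match
F → match

A, B, F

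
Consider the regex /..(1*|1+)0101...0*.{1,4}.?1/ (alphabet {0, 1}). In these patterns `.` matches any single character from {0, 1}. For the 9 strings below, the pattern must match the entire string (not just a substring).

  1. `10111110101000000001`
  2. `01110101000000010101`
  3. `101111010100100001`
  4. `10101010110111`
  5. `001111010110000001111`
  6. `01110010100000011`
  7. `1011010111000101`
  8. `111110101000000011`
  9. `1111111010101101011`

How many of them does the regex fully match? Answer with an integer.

1 → match
2 → match
3 → match
4 → match
5 → match
6 → no match
7 → match
8 → match
9 → match
Total matched: 8

8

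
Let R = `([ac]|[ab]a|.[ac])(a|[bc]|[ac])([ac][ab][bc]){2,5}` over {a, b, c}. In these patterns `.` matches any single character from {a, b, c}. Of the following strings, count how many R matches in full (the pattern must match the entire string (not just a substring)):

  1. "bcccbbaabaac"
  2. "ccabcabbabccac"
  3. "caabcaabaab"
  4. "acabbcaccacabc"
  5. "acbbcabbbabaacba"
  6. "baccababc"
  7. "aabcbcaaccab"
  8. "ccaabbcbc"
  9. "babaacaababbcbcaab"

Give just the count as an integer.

1 → match
2 → match
3 → match
4 → match
5 → no match
6 → match
7 → match
8 → match
9 → match
Total matched: 8

8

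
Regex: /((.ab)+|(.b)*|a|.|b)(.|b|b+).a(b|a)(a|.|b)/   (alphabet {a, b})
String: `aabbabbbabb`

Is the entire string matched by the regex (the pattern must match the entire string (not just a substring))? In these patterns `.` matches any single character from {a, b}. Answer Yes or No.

Yes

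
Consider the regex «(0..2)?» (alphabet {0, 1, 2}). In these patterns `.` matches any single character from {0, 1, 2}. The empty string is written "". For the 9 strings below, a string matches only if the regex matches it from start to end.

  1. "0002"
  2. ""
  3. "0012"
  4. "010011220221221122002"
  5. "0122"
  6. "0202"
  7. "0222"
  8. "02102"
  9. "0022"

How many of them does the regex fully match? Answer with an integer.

7

1 → match
2 → match
3 → match
4 → no match
5 → match
6 → match
7 → match
8 → no match
9 → match
Total matched: 7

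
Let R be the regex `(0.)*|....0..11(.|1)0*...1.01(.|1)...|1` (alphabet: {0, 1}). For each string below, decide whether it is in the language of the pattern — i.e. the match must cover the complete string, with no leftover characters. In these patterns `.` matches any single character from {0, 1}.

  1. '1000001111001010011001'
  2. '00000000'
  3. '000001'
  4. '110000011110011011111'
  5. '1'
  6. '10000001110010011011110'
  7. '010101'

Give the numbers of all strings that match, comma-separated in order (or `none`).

1, 2, 3, 4, 5, 6, 7

1 → match
2 → match
3 → match
4 → match
5 → match
6 → match
7 → match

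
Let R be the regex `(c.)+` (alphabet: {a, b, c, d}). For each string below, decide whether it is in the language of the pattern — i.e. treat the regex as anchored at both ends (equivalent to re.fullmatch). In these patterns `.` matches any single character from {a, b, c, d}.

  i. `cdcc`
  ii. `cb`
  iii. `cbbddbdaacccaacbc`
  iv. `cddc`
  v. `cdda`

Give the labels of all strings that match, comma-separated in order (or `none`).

i, ii

i. `cdcc` → match
ii. `cb` → match
iii → no match
iv. `cddc` → no match
v. `cdda` → no match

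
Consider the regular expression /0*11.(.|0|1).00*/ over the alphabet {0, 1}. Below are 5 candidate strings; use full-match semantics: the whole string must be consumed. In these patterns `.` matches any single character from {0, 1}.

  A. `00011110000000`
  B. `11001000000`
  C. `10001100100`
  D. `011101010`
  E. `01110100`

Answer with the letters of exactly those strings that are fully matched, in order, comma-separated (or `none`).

A → match
B → match
C → no match
D → no match
E → match

A, B, E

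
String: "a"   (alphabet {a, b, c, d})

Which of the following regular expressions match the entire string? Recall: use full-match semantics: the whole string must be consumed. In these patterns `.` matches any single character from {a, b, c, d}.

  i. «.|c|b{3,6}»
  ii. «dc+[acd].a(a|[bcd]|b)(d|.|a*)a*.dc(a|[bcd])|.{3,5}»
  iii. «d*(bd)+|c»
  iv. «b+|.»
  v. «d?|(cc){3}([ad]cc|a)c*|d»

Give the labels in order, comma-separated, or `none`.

i, iv

i → match
ii → no match
iii → no match
iv → match
v → no match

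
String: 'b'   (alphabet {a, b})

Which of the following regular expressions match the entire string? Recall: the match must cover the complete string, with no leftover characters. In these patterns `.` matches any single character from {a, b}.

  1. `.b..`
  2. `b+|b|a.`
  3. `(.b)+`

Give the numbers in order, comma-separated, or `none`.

2

1 → no match
2 → match
3 → no match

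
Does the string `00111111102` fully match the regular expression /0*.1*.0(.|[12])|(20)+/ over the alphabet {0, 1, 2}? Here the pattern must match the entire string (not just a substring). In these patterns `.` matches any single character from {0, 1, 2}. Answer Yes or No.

Yes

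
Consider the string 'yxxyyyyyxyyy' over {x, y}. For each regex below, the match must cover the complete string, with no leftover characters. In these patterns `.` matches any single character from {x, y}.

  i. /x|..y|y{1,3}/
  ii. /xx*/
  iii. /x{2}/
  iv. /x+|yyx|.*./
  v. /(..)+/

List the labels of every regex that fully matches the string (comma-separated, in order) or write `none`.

i → no match
ii → no match — must start with 'x'
iii → no match — must start with 'x'
iv → match
v → match

iv, v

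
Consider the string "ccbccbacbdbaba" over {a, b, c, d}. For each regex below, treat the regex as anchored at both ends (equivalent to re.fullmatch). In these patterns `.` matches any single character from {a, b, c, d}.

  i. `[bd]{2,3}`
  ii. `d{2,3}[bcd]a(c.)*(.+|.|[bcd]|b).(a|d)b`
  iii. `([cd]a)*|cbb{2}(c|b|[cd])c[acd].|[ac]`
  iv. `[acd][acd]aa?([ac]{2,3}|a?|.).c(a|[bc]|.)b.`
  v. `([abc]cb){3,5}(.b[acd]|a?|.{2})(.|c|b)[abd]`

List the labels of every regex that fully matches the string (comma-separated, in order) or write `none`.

v

i → no match
ii → no match — must start with "d"
iii → no match
iv → no match
v → match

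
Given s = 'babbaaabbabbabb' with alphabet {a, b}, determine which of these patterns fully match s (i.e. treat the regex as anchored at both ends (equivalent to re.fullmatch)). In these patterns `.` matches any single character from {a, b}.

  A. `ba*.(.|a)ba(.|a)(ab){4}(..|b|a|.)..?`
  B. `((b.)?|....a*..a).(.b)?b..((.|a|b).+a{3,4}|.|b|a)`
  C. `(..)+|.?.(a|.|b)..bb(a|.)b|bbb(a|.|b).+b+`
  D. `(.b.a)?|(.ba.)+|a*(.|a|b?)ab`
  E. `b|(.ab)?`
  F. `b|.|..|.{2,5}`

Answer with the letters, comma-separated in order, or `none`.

A → no match
B → match
C → no match
D → no match
E → no match
F → no match

B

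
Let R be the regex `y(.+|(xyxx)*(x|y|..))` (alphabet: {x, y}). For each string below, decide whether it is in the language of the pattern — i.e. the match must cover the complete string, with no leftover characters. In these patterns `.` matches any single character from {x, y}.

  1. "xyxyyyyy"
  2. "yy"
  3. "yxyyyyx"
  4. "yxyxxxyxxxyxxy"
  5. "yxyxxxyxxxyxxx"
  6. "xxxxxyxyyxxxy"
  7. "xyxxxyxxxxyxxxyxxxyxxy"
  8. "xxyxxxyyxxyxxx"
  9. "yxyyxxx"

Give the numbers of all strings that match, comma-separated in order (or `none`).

2, 3, 4, 5, 9

1 → no match — must start with "y"
2 → match
3 → match
4 → match
5 → match
6 → no match — must start with "y"
7 → no match — must start with "y"
8 → no match — must start with "y"
9 → match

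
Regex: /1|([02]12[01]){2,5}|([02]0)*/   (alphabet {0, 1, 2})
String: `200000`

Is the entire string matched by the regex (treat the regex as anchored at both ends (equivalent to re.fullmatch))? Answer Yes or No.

Yes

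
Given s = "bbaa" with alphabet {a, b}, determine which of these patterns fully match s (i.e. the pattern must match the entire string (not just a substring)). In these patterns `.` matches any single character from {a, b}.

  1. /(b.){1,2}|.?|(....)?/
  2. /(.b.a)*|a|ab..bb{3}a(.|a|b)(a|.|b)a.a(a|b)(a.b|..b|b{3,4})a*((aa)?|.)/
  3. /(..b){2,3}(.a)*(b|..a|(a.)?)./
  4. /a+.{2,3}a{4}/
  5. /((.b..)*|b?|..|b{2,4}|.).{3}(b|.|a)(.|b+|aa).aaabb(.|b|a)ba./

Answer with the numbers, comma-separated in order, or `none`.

1 → match
2 → match
3 → no match
4 → no match — must start with "a"
5 → no match

1, 2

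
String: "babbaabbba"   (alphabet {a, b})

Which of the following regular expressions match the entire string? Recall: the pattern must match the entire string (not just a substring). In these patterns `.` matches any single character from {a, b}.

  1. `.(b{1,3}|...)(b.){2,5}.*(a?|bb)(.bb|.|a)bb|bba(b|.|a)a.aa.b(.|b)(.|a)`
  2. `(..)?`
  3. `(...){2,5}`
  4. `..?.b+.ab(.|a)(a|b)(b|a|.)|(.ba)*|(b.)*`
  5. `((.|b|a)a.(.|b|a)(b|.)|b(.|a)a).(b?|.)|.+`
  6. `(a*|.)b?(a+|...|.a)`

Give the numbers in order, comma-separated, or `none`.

1 → no match
2 → no match
3 → no match
4 → match
5 → match
6 → no match

4, 5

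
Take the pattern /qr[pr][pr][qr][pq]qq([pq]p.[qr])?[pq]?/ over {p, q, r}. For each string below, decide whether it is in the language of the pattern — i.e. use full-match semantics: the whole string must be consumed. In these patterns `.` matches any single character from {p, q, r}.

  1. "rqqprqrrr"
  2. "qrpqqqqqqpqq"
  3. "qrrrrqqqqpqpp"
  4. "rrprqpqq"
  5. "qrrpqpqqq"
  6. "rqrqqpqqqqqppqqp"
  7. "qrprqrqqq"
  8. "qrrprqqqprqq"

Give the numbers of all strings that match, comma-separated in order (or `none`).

1 → no match — must start with "qr"
2 → no match
3 → no match
4 → no match — must start with "qr"
5 → match
6 → no match — must start with "qr"
7 → no match
8 → no match

5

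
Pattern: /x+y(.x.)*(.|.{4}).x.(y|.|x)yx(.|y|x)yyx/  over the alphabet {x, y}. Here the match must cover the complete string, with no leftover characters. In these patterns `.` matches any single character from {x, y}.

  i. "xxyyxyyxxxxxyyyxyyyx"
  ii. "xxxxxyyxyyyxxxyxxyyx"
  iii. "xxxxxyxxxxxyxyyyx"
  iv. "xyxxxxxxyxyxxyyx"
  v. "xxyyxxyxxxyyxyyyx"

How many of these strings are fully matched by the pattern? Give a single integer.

5

i → match
ii → match
iii → match
iv → match
v → match
Total matched: 5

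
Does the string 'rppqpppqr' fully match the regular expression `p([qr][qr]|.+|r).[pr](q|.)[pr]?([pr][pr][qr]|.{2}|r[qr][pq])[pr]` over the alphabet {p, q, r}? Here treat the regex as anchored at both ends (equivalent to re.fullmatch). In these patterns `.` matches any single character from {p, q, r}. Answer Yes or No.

Every match must start with 'p', but 'rppqpppqr' does not.

No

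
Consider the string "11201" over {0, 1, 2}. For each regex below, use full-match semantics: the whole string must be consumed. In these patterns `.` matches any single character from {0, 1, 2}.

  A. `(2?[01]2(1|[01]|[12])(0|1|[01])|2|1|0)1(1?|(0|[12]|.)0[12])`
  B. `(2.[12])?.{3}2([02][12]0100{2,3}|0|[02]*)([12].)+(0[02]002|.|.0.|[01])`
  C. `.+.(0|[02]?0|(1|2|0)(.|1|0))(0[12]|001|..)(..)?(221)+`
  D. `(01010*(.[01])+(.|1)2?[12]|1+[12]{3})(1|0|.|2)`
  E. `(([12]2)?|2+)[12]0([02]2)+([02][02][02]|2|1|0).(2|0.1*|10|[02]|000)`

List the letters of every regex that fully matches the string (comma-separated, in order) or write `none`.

A → match
B → no match
C → no match — must end with "221"
D → no match
E → no match

A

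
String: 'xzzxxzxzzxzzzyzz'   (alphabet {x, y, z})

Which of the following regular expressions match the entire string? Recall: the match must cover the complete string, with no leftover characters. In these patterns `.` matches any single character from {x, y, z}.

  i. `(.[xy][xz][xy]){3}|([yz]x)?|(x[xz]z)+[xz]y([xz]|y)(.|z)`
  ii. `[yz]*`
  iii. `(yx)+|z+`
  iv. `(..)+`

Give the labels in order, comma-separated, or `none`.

i, iv

i → match
ii → no match
iii → no match
iv → match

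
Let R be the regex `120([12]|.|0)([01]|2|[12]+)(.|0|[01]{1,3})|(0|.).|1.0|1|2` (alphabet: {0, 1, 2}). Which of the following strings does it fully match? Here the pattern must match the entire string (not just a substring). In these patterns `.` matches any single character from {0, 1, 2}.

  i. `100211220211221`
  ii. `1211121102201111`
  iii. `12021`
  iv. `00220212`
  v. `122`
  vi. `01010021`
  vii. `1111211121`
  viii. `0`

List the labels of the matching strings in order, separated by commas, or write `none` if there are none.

i → no match
ii → no match
iii. `12021` → no match
iv. `00220212` → no match
v. `122` → no match
vi. `01010021` → no match
vii. `1111211121` → no match
viii. `0` → no match

none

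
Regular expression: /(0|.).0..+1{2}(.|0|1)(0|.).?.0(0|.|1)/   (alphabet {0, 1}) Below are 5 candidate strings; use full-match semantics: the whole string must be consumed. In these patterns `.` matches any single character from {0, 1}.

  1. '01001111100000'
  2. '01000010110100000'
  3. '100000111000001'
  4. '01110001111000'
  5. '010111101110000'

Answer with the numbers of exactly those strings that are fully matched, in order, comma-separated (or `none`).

1, 3, 5

1 → match
2 → no match
3 → match
4 → no match
5 → match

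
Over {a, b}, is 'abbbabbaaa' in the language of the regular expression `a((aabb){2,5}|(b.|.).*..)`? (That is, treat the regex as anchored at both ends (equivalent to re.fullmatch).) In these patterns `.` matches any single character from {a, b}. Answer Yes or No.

Yes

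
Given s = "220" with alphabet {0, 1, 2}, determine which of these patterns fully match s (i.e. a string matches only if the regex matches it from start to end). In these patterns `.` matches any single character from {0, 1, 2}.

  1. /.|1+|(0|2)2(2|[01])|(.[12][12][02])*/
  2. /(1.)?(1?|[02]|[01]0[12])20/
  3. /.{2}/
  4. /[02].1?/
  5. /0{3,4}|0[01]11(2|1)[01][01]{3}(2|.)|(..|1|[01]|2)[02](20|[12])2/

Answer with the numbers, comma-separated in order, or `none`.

1 → match
2 → match
3 → no match
4 → no match
5 → no match

1, 2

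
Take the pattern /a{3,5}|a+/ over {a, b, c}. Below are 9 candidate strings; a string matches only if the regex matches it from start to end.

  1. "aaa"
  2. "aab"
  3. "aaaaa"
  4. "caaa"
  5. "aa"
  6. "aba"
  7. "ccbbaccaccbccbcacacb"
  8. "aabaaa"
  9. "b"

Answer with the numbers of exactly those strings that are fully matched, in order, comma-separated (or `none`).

1, 3, 5

1 → match
2 → no match — must end with "a"
3 → match
4 → no match — must start with "a"
5 → match
6 → no match
7 → no match — must start with "a"
8 → no match
9 → no match — must start with "a"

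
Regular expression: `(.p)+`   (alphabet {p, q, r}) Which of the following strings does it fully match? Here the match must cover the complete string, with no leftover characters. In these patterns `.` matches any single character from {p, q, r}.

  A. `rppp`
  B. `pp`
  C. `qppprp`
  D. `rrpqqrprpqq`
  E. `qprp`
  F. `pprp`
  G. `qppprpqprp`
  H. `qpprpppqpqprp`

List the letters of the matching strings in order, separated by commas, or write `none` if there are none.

A → match
B → match
C → match
D → no match — must end with `p`
E → match
F → match
G → match
H → no match

A, B, C, E, F, G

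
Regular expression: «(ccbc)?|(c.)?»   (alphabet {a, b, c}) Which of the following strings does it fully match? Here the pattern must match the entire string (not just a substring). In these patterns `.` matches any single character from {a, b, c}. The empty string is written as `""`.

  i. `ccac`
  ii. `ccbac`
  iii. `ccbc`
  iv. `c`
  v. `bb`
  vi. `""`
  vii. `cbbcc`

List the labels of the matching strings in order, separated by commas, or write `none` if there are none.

i. `ccac` → no match
ii. `ccbac` → no match
iii. `ccbc` → match
iv. `c` → no match
v. `bb` → no match
vi. `""` → match
vii. `cbbcc` → no match

iii, vi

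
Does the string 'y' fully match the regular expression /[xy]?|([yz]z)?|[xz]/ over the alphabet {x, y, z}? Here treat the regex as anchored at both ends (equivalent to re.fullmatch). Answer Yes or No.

Yes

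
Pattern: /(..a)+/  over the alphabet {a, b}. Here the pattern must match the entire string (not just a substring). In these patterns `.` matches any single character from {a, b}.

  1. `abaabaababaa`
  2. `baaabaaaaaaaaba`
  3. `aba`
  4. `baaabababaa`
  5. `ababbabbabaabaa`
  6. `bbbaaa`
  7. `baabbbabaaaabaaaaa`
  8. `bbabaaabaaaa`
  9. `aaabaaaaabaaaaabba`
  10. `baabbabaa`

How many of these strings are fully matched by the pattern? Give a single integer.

7

1 → match
2 → match
3 → match
4 → no match
5 → match
6 → no match
7 → no match
8 → match
9 → match
10 → match
Total matched: 7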